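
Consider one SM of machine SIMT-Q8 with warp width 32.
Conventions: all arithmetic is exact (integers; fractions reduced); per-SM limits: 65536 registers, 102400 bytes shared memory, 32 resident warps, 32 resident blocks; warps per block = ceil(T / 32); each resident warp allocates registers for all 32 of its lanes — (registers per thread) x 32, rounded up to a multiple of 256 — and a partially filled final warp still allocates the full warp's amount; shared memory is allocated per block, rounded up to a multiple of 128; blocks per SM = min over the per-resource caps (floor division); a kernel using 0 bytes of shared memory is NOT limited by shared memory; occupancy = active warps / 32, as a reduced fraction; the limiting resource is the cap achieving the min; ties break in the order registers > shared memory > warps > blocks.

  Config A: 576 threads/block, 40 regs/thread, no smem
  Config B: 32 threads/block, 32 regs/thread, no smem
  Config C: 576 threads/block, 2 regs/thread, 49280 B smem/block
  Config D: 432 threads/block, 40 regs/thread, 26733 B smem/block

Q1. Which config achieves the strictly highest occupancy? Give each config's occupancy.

occupancies: A 9/16, B 1, C 9/16, D 7/8

Answer: B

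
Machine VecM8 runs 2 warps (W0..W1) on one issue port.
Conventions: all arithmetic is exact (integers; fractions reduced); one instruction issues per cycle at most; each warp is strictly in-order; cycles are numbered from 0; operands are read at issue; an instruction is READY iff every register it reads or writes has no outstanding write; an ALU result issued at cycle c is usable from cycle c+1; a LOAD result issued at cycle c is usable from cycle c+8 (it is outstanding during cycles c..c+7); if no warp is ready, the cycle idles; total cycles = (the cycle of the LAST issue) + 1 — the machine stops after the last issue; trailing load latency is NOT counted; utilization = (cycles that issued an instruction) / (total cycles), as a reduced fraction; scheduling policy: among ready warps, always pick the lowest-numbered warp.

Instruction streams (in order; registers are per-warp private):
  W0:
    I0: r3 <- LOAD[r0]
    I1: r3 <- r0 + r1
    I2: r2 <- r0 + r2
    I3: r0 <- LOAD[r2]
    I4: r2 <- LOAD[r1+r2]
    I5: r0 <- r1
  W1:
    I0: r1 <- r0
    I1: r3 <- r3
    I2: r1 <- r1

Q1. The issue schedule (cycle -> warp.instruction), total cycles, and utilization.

cycle 0: W0.I0
cycle 1: W1.I0
cycle 2: W1.I1
cycle 3: W1.I2
cycle 4: idle
cycle 5: idle
cycle 6: idle
cycle 7: idle
cycle 8: W0.I1
cycle 9: W0.I2
cycle 10: W0.I3
cycle 11: W0.I4
cycle 12: idle
cycle 13: idle
cycle 14: idle
cycle 15: idle
cycle 16: idle
cycle 17: idle
cycle 18: W0.I5

Answer: 19 cycles, utilization 9/19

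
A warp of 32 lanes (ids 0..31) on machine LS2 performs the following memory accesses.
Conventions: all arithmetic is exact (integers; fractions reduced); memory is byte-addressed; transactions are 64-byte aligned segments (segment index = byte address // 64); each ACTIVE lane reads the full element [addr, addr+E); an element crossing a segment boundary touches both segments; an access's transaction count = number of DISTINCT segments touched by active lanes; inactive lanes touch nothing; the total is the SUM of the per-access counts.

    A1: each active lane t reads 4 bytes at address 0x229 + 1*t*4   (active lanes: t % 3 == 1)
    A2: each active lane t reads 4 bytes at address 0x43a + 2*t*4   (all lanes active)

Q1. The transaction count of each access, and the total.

A1: 3 transactions
A2: 5 transactions

Answer: 3,5; total 8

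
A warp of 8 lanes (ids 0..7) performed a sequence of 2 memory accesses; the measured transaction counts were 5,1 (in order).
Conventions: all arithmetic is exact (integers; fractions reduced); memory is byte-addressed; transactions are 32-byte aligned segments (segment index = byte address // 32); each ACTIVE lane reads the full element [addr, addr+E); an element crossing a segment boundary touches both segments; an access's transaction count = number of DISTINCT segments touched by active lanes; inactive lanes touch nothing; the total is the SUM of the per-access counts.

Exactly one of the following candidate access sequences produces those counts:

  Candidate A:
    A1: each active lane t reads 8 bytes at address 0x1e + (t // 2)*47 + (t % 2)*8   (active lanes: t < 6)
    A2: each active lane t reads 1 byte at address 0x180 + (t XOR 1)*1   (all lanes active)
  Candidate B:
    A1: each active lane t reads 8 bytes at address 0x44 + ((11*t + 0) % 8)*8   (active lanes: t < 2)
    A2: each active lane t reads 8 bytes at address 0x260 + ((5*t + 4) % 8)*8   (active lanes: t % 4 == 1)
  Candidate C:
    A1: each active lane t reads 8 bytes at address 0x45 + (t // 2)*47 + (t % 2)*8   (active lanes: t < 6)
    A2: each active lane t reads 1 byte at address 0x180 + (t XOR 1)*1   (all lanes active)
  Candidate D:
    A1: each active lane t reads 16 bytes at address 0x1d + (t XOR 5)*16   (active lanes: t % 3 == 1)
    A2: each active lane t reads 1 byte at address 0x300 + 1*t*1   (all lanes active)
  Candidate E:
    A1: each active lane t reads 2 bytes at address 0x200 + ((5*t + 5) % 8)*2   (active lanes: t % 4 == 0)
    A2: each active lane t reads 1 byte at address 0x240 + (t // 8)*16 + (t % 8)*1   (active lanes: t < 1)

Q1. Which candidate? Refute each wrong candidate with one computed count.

B: A1 gives 2 transactions, not 5
C: A1 gives 4 transactions, not 5
D: A1 gives 3 transactions, not 5
E: A1 gives 1 transaction, not 5
A: all counts match (5,1)

Answer: A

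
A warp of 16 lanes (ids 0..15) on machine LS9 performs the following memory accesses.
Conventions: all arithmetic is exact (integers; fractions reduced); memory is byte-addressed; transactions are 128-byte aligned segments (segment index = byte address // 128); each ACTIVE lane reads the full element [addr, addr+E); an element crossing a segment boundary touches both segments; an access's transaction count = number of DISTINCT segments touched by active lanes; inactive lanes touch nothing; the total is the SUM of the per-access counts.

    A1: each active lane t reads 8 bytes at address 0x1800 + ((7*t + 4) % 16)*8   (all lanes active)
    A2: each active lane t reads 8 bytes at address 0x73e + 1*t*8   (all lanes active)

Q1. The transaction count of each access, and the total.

A1: 1 transaction
A2: 2 transactions

Answer: 1,2; total 3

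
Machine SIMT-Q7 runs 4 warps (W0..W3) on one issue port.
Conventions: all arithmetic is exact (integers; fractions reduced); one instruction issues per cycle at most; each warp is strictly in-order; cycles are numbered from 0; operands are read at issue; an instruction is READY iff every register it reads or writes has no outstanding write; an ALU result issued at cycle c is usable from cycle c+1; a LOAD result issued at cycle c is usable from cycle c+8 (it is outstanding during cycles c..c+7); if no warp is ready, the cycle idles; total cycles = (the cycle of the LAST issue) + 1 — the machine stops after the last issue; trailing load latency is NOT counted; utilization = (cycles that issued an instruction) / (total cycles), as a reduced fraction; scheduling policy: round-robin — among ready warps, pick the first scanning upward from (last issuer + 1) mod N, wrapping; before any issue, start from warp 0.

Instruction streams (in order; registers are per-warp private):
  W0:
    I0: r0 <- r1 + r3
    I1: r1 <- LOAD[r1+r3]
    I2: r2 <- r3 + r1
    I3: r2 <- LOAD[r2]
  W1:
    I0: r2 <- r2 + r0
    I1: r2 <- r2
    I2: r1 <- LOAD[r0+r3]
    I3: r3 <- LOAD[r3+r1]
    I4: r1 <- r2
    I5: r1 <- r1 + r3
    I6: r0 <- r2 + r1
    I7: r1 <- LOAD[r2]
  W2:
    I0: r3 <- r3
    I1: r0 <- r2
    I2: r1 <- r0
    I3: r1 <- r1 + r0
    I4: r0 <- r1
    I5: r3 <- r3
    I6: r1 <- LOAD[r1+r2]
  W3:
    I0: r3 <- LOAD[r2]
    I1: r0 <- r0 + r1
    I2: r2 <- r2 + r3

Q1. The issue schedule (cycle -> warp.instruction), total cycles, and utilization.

cycle 0: W0.I0
cycle 1: W1.I0
cycle 2: W2.I0
cycle 3: W3.I0
cycle 4: W0.I1
cycle 5: W1.I1
cycle 6: W2.I1
cycle 7: W3.I1
cycle 8: W1.I2
cycle 9: W2.I2
cycle 10: W2.I3
cycle 11: W3.I2
cycle 12: W0.I2
cycle 13: W2.I4
cycle 14: W0.I3
cycle 15: W2.I5
cycle 16: W1.I3
cycle 17: W2.I6
cycle 18: W1.I4
cycle 19: idle
cycle 20: idle
cycle 21: idle
cycle 22: idle
cycle 23: idle
cycle 24: W1.I5
cycle 25: W1.I6
cycle 26: W1.I7

Answer: 27 cycles, utilization 22/27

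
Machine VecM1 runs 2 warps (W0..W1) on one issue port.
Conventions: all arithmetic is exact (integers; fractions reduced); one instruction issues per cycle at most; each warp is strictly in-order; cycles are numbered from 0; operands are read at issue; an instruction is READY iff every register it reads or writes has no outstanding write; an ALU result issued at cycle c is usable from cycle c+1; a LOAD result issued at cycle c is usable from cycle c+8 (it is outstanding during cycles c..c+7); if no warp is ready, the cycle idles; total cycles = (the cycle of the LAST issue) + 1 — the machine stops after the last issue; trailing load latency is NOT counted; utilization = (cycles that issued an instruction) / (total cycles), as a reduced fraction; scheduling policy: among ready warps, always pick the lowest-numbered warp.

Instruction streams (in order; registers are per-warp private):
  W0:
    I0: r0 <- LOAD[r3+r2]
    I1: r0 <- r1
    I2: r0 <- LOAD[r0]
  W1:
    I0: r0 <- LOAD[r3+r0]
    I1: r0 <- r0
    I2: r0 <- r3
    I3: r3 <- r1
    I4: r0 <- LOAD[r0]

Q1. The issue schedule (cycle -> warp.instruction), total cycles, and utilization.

cycle 0: W0.I0
cycle 1: W1.I0
cycle 2: idle
cycle 3: idle
cycle 4: idle
cycle 5: idle
cycle 6: idle
cycle 7: idle
cycle 8: W0.I1
cycle 9: W0.I2
cycle 10: W1.I1
cycle 11: W1.I2
cycle 12: W1.I3
cycle 13: W1.I4

Answer: 14 cycles, utilization 4/7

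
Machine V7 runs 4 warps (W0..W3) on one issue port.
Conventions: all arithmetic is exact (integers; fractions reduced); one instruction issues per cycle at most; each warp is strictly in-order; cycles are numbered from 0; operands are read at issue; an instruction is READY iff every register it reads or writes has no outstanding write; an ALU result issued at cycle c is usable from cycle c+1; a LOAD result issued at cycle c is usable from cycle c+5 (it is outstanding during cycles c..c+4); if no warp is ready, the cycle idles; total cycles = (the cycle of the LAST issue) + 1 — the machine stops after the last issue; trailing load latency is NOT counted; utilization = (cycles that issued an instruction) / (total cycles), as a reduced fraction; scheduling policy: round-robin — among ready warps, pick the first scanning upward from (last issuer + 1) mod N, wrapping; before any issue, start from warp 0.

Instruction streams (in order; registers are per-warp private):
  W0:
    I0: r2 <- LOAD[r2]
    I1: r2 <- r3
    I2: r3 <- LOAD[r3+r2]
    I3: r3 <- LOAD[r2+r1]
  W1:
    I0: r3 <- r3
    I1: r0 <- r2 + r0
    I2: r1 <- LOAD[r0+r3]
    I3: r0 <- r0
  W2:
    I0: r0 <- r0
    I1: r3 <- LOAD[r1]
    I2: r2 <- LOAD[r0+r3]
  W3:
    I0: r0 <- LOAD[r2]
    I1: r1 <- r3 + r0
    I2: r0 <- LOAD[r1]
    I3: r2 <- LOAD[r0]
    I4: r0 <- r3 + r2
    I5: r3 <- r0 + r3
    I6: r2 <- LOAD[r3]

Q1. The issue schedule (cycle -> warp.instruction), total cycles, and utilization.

cycle 0: W0.I0
cycle 1: W1.I0
cycle 2: W2.I0
cycle 3: W3.I0
cycle 4: W1.I1
cycle 5: W2.I1
cycle 6: W0.I1
cycle 7: W1.I2
cycle 8: W3.I1
cycle 9: W0.I2
cycle 10: W1.I3
cycle 11: W2.I2
cycle 12: W3.I2
cycle 13: idle
cycle 14: W0.I3
cycle 15: idle
cycle 16: idle
cycle 17: W3.I3
cycle 18: idle
cycle 19: idle
cycle 20: idle
cycle 21: idle
cycle 22: W3.I4
cycle 23: W3.I5
cycle 24: W3.I6

Answer: 25 cycles, utilization 18/25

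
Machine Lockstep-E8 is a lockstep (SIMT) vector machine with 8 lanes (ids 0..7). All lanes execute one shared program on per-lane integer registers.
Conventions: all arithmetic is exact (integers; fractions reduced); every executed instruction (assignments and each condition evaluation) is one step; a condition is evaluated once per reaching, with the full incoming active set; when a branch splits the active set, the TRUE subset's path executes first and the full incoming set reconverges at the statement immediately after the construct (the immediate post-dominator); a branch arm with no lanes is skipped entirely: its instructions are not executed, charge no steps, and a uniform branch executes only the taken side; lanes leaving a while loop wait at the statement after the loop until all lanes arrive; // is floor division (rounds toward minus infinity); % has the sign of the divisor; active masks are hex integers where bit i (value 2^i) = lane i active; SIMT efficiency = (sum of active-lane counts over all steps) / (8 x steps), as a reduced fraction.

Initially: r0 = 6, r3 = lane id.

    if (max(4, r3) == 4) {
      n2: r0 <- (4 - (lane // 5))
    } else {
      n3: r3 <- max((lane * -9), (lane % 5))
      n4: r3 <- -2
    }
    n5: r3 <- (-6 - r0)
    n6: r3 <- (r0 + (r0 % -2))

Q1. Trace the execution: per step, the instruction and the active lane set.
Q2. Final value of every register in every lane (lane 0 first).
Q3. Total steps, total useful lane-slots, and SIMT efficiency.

step 0: eval (max(4, r3) == 4)       0xff
step 1: r0 <- (4 - (lane // 5))      0x1f
step 2: r3 <- max((lane * -9), (lane % 5)) 0xe0
step 3: r3 <- -2                     0xe0
step 4: r3 <- (-6 - r0)              0xff
step 5: r3 <- (r0 + (r0 % -2))       0xff

Answer: 6 steps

r0: 4,4,4,4,4,6,6,6
r3: 4,4,4,4,4,6,6,6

steps = 6; useful = 35; efficiency = 35/48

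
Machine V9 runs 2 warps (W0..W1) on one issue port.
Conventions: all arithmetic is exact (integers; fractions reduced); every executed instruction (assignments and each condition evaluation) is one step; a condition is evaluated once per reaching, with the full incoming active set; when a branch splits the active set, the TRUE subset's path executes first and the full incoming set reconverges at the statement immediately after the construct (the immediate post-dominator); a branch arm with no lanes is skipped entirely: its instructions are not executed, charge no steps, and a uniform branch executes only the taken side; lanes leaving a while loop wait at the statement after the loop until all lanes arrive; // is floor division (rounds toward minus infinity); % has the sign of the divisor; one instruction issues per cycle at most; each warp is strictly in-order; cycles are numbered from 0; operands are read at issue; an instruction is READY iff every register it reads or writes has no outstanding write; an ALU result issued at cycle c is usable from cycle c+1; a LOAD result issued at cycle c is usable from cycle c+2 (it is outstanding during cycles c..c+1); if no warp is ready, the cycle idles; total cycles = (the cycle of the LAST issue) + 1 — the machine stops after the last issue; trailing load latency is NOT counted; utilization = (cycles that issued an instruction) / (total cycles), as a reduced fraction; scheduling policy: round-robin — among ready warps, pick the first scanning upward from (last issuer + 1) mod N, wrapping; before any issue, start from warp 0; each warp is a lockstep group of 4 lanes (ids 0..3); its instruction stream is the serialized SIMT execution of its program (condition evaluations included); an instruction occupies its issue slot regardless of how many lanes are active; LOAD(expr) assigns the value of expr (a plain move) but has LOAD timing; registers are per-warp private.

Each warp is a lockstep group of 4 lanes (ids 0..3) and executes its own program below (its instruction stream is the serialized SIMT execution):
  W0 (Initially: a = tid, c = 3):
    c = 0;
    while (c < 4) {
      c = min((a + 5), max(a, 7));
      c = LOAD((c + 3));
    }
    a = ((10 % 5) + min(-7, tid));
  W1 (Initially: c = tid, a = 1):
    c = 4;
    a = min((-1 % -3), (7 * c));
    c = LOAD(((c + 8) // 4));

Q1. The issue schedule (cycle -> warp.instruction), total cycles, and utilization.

cycle 0: W0.I0
cycle 1: W1.I0
cycle 2: W0.I1
cycle 3: W1.I1
cycle 4: W0.I2
cycle 5: W1.I2
cycle 6: W0.I3
cycle 7: idle
cycle 8: W0.I4
cycle 9: W0.I5

Answer: 10 cycles, utilization 9/10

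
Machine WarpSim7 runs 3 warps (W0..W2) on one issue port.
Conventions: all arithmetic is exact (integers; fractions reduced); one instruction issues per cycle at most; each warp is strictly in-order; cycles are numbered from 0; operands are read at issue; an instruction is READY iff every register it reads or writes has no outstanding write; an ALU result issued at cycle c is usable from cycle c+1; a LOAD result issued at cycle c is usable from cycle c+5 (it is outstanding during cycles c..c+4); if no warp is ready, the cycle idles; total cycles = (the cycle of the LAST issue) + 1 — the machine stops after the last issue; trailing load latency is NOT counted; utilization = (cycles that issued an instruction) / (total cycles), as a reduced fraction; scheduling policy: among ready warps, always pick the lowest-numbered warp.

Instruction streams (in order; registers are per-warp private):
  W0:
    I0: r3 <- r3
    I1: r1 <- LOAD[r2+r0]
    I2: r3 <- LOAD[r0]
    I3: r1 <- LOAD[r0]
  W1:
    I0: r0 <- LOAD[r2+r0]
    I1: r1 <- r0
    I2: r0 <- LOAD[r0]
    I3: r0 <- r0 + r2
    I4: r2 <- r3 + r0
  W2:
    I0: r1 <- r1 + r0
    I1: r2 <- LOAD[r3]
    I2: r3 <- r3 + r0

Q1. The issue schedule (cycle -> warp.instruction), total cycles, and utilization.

cycle 0: W0.I0
cycle 1: W0.I1
cycle 2: W0.I2
cycle 3: W1.I0
cycle 4: W2.I0
cycle 5: W2.I1
cycle 6: W0.I3
cycle 7: W2.I2
cycle 8: W1.I1
cycle 9: W1.I2
cycle 10: idle
cycle 11: idle
cycle 12: idle
cycle 13: idle
cycle 14: W1.I3
cycle 15: W1.I4

Answer: 16 cycles, utilization 3/4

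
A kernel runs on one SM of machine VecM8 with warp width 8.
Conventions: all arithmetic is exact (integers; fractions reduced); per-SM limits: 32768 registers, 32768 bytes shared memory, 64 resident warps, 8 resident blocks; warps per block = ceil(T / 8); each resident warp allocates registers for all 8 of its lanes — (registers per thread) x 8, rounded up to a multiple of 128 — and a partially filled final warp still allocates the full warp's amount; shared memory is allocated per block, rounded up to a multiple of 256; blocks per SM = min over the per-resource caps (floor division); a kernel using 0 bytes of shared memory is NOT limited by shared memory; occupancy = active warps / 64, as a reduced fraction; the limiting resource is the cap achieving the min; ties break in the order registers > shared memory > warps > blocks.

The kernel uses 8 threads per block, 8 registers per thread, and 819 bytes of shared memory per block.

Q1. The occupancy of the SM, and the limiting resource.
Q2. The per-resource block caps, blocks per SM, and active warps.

Answer: occupancy 1/8, limited by blocks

registers: 256 blocks
shared memory: 32 blocks
warps: 64 blocks
blocks: 8 blocks

Answer: 8 blocks, 8 active warps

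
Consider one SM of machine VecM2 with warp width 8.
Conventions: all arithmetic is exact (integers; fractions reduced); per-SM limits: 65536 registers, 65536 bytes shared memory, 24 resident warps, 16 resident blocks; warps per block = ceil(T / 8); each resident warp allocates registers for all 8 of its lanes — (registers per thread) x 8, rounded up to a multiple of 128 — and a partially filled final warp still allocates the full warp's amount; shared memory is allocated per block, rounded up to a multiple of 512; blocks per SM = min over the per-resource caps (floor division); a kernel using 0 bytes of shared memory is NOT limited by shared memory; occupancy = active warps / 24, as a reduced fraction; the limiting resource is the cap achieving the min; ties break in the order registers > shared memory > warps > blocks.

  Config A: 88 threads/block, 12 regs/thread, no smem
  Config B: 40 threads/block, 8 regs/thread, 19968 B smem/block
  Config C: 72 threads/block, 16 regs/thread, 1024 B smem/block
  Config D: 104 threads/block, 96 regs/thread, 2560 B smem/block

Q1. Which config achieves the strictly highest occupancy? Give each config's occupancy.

occupancies: A 11/12, B 5/8, C 3/4, D 13/24

Answer: A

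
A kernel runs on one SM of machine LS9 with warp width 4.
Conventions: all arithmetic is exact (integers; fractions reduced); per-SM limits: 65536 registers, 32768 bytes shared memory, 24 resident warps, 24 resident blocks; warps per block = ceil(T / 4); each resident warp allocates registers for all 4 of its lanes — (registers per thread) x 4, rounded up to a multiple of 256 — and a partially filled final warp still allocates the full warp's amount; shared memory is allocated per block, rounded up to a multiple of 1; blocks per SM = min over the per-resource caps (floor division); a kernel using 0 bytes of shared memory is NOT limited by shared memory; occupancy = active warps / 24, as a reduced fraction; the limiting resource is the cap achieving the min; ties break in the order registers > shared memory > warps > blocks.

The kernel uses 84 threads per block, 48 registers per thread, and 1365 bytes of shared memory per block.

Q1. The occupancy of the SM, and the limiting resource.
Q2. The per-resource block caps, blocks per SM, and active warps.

Answer: occupancy 7/8, limited by warps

registers: 12 blocks
shared memory: 24 blocks
warps: 1 block
blocks: 24 blocks

Answer: 1 block, 21 active warps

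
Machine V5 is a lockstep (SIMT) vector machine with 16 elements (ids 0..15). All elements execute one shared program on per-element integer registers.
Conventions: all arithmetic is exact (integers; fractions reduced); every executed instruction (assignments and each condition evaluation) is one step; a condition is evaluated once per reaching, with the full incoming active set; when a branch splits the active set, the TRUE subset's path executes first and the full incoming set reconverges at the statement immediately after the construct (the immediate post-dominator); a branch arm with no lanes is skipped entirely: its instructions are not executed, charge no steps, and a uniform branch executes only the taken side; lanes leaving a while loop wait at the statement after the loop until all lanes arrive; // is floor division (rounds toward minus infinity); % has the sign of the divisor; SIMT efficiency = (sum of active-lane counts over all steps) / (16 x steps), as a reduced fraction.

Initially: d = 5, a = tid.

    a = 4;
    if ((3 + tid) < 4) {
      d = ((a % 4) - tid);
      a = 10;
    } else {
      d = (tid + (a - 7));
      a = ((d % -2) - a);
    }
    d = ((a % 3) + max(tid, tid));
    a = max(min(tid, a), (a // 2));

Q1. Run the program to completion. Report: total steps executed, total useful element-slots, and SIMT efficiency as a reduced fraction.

Answer: 8 steps, 96 useful, 3/4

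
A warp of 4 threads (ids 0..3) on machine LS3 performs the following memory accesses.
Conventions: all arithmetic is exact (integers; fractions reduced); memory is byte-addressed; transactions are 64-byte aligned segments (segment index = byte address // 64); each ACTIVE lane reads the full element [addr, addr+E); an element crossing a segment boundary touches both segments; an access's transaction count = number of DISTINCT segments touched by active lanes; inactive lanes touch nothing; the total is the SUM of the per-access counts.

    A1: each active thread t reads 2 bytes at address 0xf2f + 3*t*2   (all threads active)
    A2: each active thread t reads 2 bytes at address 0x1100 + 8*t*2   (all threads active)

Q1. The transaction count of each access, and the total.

A1: 2 transactions
A2: 1 transaction

Answer: 2,1; total 3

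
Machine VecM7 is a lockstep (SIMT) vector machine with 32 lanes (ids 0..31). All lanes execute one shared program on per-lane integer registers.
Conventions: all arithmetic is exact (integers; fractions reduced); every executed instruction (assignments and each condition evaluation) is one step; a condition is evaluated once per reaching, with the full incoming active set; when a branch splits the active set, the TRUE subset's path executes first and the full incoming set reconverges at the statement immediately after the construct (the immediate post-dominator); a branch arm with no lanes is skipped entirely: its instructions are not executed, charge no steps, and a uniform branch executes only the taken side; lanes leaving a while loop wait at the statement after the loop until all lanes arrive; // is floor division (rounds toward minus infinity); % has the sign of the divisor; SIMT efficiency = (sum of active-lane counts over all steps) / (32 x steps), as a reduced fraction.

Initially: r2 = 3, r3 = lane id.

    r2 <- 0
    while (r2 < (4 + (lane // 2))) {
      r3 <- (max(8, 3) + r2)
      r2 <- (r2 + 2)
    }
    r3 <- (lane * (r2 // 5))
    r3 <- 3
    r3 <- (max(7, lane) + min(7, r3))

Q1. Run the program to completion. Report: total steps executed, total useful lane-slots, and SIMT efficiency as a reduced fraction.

Answer: 35 steps, 736 useful, 23/35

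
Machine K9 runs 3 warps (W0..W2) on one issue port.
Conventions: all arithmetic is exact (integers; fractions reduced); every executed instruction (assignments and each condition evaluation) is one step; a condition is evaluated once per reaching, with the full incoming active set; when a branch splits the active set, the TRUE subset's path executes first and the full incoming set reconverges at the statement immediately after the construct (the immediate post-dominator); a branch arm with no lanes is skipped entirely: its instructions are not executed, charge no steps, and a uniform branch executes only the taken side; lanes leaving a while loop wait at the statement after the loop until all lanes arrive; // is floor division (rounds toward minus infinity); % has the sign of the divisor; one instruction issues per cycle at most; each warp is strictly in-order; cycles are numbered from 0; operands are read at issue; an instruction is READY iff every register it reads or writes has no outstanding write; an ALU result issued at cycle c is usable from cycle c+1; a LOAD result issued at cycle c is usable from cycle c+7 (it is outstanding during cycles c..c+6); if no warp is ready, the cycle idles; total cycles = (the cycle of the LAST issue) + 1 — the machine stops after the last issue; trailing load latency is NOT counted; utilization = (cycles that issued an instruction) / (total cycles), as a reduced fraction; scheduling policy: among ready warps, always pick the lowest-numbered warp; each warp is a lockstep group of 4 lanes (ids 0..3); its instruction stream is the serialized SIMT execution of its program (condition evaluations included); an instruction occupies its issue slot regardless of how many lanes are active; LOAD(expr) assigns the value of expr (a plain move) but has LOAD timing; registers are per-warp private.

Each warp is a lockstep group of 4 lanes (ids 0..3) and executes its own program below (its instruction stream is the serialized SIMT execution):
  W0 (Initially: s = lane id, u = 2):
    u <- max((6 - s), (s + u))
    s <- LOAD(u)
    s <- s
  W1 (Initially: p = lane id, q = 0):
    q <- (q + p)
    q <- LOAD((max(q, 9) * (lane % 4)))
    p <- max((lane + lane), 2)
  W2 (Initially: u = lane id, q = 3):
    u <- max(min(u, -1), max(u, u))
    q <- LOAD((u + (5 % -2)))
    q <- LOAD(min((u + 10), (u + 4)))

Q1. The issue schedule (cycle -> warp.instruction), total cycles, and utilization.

cycle 0: W0.I0
cycle 1: W0.I1
cycle 2: W1.I0
cycle 3: W1.I1
cycle 4: W1.I2
cycle 5: W2.I0
cycle 6: W2.I1
cycle 7: idle
cycle 8: W0.I2
cycle 9: idle
cycle 10: idle
cycle 11: idle
cycle 12: idle
cycle 13: W2.I2

Answer: 14 cycles, utilization 9/14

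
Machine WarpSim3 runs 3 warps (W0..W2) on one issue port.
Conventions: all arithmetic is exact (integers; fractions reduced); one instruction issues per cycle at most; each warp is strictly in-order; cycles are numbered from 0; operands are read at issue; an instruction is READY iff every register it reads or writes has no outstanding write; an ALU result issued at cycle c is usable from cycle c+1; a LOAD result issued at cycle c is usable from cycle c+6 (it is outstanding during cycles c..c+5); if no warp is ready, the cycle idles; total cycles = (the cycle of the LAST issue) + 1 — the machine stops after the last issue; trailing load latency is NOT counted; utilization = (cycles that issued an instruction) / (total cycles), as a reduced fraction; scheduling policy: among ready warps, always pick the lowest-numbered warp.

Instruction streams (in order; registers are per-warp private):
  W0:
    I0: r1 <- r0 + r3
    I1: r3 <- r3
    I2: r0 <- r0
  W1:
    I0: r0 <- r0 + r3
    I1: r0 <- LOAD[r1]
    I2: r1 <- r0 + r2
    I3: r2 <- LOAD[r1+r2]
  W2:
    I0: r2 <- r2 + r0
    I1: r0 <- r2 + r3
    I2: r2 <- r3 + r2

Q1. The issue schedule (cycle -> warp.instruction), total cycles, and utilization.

cycle 0: W0.I0
cycle 1: W0.I1
cycle 2: W0.I2
cycle 3: W1.I0
cycle 4: W1.I1
cycle 5: W2.I0
cycle 6: W2.I1
cycle 7: W2.I2
cycle 8: idle
cycle 9: idle
cycle 10: W1.I2
cycle 11: W1.I3

Answer: 12 cycles, utilization 5/6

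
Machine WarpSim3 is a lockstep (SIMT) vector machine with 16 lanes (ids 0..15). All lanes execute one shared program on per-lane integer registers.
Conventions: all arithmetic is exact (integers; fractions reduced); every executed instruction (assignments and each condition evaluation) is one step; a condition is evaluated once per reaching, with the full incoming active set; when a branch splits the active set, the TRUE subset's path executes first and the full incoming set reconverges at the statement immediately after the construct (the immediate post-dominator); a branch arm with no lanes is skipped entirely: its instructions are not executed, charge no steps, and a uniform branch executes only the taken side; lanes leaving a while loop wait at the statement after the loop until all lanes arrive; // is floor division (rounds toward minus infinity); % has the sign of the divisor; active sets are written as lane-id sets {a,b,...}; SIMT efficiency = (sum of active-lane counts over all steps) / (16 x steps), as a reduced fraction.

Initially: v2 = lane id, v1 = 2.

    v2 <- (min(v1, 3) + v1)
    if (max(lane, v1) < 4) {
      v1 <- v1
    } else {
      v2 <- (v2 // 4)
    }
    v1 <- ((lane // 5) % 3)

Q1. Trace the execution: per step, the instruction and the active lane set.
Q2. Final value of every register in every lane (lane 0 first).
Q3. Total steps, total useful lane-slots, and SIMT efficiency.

step 0: v2 <- (min(v1, 3) + v1)      {0,1,2,3,4,5,6,7,8,9,10,11,12,13,14,15}
step 1: eval (max(lane, v1) < 4)     {0,1,2,3,4,5,6,7,8,9,10,11,12,13,14,15}
step 2: v1 <- v1                     {0,1,2,3}
step 3: v2 <- (v2 // 4)              {4,5,6,7,8,9,10,11,12,13,14,15}
step 4: v1 <- ((lane // 5) % 3)      {0,1,2,3,4,5,6,7,8,9,10,11,12,13,14,15}

Answer: 5 steps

v2: 4,4,4,4,1,1,1,1,1,1,1,1,1,1,1,1
v1: 0,0,0,0,0,1,1,1,1,1,2,2,2,2,2,0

steps = 5; useful = 64; efficiency = 64/80 = 4/5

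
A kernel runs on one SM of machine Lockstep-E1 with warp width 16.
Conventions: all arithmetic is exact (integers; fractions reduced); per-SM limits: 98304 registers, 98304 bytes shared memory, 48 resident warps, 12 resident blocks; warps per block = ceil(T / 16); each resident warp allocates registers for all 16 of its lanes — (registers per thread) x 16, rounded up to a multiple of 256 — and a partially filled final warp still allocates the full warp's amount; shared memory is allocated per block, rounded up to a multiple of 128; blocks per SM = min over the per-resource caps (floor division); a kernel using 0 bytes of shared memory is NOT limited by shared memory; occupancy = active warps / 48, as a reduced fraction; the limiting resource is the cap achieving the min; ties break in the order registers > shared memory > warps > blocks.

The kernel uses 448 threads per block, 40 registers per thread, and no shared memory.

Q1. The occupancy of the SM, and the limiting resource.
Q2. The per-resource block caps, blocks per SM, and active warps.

Answer: occupancy 7/12, limited by warps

registers: 4 blocks
shared memory: no limit (kernel uses none)
warps: 1 block
blocks: 12 blocks

Answer: 1 block, 28 active warps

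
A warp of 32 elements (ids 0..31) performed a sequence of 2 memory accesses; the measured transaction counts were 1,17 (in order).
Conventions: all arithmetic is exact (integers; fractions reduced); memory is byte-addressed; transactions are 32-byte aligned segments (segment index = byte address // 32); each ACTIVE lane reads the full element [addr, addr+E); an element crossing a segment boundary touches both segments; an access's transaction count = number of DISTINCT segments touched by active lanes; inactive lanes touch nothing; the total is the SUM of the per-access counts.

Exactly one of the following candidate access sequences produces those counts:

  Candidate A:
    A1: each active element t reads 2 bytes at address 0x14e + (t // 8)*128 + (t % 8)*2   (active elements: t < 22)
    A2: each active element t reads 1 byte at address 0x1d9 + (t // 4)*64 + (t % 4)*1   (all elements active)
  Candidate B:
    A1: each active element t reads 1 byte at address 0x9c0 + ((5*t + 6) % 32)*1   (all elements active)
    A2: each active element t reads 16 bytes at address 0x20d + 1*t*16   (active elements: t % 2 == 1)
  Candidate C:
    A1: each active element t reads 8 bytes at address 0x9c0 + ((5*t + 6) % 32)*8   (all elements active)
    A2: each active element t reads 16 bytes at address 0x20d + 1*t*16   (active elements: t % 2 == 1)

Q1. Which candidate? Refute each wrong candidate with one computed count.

A: A1 gives 3 transactions, not 1
C: A1 gives 8 transactions, not 1
B: all counts match (1,17)

Answer: B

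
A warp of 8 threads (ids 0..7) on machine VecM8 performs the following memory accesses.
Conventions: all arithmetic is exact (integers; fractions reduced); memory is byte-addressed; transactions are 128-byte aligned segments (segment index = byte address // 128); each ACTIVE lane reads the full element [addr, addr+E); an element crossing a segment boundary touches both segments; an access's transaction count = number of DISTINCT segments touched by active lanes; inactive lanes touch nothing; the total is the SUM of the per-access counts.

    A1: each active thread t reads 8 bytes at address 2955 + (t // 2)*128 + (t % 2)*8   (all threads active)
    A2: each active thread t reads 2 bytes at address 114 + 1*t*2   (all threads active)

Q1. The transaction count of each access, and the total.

A1: 4 transactions
A2: 2 transactions

Answer: 4,2; total 6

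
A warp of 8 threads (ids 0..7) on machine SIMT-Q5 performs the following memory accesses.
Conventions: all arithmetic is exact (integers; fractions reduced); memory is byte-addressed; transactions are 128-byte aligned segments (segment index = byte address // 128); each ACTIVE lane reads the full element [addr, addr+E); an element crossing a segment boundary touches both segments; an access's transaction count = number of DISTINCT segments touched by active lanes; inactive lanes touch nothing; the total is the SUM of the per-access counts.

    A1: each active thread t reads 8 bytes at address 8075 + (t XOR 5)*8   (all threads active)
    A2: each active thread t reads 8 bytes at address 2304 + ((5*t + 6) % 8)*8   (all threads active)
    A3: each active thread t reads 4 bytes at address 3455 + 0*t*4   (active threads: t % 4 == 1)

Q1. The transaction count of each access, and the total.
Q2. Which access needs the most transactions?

A1: 1 transaction
A2: 1 transaction
A3: 2 transactions

Answer: 1,1,2; total 4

Answer: A3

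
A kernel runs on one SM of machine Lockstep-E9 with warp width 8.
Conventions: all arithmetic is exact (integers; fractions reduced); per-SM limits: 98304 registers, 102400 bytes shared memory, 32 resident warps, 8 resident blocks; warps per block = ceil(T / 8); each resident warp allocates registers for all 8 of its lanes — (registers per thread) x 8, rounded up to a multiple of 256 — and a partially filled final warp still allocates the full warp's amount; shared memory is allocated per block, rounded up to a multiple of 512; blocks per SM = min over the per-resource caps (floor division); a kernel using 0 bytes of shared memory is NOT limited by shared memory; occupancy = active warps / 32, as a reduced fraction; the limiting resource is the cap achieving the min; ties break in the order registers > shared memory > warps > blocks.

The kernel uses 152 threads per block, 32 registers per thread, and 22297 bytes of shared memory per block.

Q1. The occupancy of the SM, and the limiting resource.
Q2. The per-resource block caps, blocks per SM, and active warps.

Answer: occupancy 19/32, limited by warps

registers: 20 blocks
shared memory: 4 blocks
warps: 1 block
blocks: 8 blocks

Answer: 1 block, 19 active warps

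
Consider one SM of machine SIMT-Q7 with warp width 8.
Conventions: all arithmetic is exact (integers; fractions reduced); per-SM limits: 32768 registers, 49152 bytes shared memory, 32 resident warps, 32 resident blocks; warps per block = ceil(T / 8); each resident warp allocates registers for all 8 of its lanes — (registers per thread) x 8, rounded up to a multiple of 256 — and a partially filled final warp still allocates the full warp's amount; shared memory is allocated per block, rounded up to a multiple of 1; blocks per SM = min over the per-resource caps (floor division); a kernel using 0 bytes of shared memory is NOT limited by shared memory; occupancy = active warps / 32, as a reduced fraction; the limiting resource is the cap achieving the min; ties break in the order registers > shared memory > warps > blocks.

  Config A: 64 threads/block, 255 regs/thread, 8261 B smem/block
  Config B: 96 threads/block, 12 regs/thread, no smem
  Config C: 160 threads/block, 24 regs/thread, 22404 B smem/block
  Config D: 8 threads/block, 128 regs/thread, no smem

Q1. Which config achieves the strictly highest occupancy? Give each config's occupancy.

occupancies: A 1/2, B 3/4, C 5/8, D 1

Answer: D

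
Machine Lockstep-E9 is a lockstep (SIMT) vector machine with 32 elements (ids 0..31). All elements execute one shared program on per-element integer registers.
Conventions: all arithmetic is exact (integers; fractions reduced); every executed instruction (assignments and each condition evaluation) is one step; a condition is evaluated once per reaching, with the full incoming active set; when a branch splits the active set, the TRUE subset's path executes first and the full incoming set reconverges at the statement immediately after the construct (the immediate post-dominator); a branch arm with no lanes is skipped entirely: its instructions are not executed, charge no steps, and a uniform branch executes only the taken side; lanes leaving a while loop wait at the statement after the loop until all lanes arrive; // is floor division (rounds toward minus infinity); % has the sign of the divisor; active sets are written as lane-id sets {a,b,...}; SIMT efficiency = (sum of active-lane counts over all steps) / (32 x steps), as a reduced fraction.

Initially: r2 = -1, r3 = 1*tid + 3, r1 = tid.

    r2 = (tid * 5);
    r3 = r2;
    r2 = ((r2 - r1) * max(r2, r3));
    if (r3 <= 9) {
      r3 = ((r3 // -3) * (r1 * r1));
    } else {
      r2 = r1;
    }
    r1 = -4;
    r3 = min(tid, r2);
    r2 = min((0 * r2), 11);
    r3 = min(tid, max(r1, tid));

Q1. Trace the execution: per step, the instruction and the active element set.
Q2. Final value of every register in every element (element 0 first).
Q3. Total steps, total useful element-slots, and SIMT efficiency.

step 0: r2 <- (tid * 5)              {0,1,2,3,4,5,6,7,8,9,10,11,12,13,14,15,16,17,18,19,20,21,22,23,24,25,26,27,28,29,30,31}
step 1: r3 <- r2                     {0,1,2,3,4,5,6,7,8,9,10,11,12,13,14,15,16,17,18,19,20,21,22,23,24,25,26,27,28,29,30,31}
step 2: r2 <- ((r2 - r1) * max(r2, r3)) {0,1,2,3,4,5,6,7,8,9,10,11,12,13,14,15,16,17,18,19,20,21,22,23,24,25,26,27,28,29,30,31}
step 3: eval (r3 <= 9)               {0,1,2,3,4,5,6,7,8,9,10,11,12,13,14,15,16,17,18,19,20,21,22,23,24,25,26,27,28,29,30,31}
step 4: r3 <- ((r3 // -3) * (r1 * r1)) {0,1}
step 5: r2 <- r1                     {2,3,4,5,6,7,8,9,10,11,12,13,14,15,16,17,18,19,20,21,22,23,24,25,26,27,28,29,30,31}
step 6: r1 <- -4                     {0,1,2,3,4,5,6,7,8,9,10,11,12,13,14,15,16,17,18,19,20,21,22,23,24,25,26,27,28,29,30,31}
step 7: r3 <- min(tid, r2)           {0,1,2,3,4,5,6,7,8,9,10,11,12,13,14,15,16,17,18,19,20,21,22,23,24,25,26,27,28,29,30,31}
step 8: r2 <- min((0 * r2), 11)      {0,1,2,3,4,5,6,7,8,9,10,11,12,13,14,15,16,17,18,19,20,21,22,23,24,25,26,27,28,29,30,31}
step 9: r3 <- min(tid, max(r1, tid)) {0,1,2,3,4,5,6,7,8,9,10,11,12,13,14,15,16,17,18,19,20,21,22,23,24,25,26,27,28,29,30,31}

Answer: 10 steps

r2: 0,0,0,0,0,0,0,0,0,0,0,0,0,0,0,0,0,0,0,0,0,0,0,0,0,0,0,0,0,0,0,0
r3: 0,1,2,3,4,5,6,7,8,9,10,11,12,13,14,15,16,17,18,19,20,21,22,23,24,25,26,27,28,29,30,31
r1: -4,-4,-4,-4,-4,-4,-4,-4,-4,-4,-4,-4,-4,-4,-4,-4,-4,-4,-4,-4,-4,-4,-4,-4,-4,-4,-4,-4,-4,-4,-4,-4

steps = 10; useful = 288; efficiency = 288/320 = 9/10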